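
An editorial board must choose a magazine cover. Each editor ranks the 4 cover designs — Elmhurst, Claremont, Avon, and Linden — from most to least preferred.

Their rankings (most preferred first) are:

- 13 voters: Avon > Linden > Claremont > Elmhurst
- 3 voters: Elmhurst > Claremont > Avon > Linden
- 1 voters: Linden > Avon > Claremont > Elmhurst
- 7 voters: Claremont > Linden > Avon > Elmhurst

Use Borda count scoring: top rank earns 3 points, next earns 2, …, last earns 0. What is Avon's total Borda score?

Borda scores:
  Elmhurst: 13·0 + 3·3 + 0 + 7·0 = 9
  Claremont: 13·1 + 3·2 + 1 + 7·3 = 41
  Avon: 13·3 + 3·1 + 2 + 7·1 = 51
  Linden: 13·2 + 3·0 + 3 + 7·2 = 43

51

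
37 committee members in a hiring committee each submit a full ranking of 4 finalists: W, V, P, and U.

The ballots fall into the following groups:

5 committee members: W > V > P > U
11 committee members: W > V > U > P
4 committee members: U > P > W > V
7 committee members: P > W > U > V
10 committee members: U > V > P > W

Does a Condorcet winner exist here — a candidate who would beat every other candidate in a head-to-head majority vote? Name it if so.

No Condorcet winner

Head-to-head results (37 voters total):
W vs V: W wins 27–10.
W vs P: P wins 21–16.
W vs U: W wins 23–14.
V vs P: V wins 26–11.
V vs U: U wins 21–16.
P vs U: U wins 25–12.
No candidate beats all others: W beats V beats P beats W, a majority cycle.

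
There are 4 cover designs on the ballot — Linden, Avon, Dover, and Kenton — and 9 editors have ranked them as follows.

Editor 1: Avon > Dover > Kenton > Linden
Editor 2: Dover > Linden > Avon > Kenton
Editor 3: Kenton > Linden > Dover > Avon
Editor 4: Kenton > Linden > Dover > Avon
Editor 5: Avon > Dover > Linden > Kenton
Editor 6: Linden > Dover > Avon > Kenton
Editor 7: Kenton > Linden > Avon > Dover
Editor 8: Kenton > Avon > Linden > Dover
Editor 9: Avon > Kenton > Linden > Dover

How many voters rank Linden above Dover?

6

Ballots ranking Linden above Dover: 6.
Ballots ranking Dover above Linden: 3.
So 6 of 9 voters prefer Linden to Dover.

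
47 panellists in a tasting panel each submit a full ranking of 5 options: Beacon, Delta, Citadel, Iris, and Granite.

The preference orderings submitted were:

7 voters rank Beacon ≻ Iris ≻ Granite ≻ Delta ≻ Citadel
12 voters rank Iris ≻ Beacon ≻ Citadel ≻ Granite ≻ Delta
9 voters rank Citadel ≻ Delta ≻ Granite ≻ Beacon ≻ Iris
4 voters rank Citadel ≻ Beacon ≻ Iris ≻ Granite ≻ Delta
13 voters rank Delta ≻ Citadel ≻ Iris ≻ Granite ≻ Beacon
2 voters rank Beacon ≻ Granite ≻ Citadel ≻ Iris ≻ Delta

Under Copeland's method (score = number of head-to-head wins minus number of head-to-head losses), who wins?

Pairwise results:
  Beacon vs Delta: Beacon wins 25–22.
  Beacon vs Citadel: Citadel wins 26–21.
  Beacon vs Iris: Iris wins 25–22.
  Beacon vs Granite: Beacon wins 25–22.
  Delta vs Citadel: Citadel wins 27–20.
  Delta vs Iris: Iris wins 25–22.
  Delta vs Granite: Granite wins 25–22.
  Citadel vs Iris: Citadel wins 28–19.
  Citadel vs Granite: Citadel wins 38–9.
  Iris vs Granite: Iris wins 36–11.
Copeland scores (wins − losses):
  Beacon: 2 − 2 = 0
  Delta: 0 − 4 = -4
  Citadel: 4 − 0 = 4
  Iris: 3 − 1 = 2
  Granite: 1 − 3 = -2
Citadel has the best Copeland score.

Citadel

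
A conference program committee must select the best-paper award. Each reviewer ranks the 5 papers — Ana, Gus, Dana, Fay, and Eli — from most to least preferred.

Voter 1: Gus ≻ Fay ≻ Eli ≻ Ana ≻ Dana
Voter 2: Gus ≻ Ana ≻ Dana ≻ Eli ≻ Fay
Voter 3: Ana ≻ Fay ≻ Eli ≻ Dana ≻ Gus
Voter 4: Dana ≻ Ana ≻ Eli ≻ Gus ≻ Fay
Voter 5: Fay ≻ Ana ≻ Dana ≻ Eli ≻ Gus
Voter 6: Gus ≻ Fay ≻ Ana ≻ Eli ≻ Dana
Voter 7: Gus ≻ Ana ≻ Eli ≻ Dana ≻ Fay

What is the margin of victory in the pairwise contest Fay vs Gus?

3

Ballots ranking Fay above Gus: 2.
Ballots ranking Gus above Fay: 5.
Gus wins 5–2, a margin of 3.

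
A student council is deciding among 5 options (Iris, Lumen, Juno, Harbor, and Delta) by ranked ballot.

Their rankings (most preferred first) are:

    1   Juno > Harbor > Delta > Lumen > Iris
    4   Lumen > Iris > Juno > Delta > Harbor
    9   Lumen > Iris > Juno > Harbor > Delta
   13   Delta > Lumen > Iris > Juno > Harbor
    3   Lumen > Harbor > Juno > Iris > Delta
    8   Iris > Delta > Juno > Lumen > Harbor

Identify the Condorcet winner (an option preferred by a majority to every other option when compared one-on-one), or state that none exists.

Head-to-head results (38 voters total):
Iris vs Lumen: Lumen wins 30–8.
Iris vs Juno: Iris wins 34–4.
Iris vs Harbor: Iris wins 34–4.
Iris vs Delta: Iris wins 24–14.
Lumen vs Juno: Lumen wins 29–9.
Lumen vs Harbor: Lumen wins 37–1.
Lumen vs Delta: Delta wins 22–16.
Juno vs Harbor: Juno wins 35–3.
Juno vs Delta: Delta wins 21–17.
Harbor vs Delta: Delta wins 25–13.
No candidate beats all others: Iris beats Delta beats Lumen beats Iris, a majority cycle.

There is no Condorcet winner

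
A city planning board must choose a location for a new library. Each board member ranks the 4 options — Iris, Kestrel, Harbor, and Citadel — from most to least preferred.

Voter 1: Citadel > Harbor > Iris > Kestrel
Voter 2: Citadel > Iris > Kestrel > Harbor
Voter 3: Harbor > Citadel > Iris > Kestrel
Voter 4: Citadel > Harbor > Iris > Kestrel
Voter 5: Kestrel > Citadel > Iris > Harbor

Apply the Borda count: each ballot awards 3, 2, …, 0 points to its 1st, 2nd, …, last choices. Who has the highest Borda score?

Borda scores:
  Iris: 1 + 2 + 1 + 1 + 1 = 6
  Kestrel: 0 + 1 + 0 + 0 + 3 = 4
  Harbor: 2 + 0 + 3 + 2 + 0 = 7
  Citadel: 3 + 3 + 2 + 3 + 2 = 13
Citadel has the highest total.

Citadel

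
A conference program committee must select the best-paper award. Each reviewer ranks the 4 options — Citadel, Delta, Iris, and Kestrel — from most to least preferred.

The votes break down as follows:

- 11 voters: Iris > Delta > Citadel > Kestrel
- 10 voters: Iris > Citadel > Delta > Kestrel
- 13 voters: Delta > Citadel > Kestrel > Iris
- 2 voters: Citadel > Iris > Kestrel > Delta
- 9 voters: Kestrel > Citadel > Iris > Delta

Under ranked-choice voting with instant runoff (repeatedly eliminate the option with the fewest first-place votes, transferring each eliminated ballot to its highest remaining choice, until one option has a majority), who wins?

Round 1: Iris 21, Delta 13, Kestrel 9, Citadel 2. Citadel has the fewest and is eliminated.
Round 2: Iris 23, Delta 13, Kestrel 9. Iris has a majority.

Iris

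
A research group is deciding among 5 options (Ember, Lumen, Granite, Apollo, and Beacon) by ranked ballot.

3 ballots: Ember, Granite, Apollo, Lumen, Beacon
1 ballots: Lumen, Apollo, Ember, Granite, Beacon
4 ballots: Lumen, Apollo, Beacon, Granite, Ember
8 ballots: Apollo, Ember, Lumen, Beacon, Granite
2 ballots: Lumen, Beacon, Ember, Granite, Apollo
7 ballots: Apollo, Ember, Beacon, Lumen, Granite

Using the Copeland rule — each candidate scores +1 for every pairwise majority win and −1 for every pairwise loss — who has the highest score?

Pairwise results:
  Ember vs Lumen: Ember wins 18–7.
  Ember vs Granite: Ember wins 21–4.
  Ember vs Apollo: Apollo wins 20–5.
  Ember vs Beacon: Ember wins 19–6.
  Lumen vs Granite: Lumen wins 22–3.
  Lumen vs Apollo: Apollo wins 18–7.
  Lumen vs Beacon: Lumen wins 18–7.
  Granite vs Apollo: Apollo wins 20–5.
  Granite vs Beacon: Beacon wins 21–4.
  Apollo vs Beacon: Apollo wins 23–2.
Copeland scores (wins − losses):
  Ember: 3 − 1 = 2
  Lumen: 2 − 2 = 0
  Granite: 0 − 4 = -4
  Apollo: 4 − 0 = 4
  Beacon: 1 − 3 = -2
Apollo has the best Copeland score.

Apollo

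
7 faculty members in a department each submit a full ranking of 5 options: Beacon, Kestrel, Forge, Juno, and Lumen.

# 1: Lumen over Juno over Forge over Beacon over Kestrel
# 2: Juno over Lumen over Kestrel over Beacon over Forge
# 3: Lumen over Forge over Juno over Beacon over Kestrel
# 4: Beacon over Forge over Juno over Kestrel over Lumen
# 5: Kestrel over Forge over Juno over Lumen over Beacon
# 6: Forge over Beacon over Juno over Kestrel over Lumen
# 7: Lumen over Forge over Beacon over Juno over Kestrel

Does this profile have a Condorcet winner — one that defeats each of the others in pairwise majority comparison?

No

Head-to-head results (7 voters total):
Beacon vs Kestrel: Beacon wins 5–2.
Beacon vs Forge: Forge wins 5–2.
Beacon vs Juno: Juno wins 4–3.
Beacon vs Lumen: Lumen wins 5–2.
Kestrel vs Forge: Forge wins 5–2.
Kestrel vs Juno: Juno wins 6–1.
Kestrel vs Lumen: Lumen wins 4–3.
Forge vs Juno: Forge wins 5–2.
Forge vs Lumen: Lumen wins 4–3.
Juno vs Lumen: Juno wins 4–3.
No candidate beats all others: Forge beats Juno beats Lumen beats Forge, a majority cycle.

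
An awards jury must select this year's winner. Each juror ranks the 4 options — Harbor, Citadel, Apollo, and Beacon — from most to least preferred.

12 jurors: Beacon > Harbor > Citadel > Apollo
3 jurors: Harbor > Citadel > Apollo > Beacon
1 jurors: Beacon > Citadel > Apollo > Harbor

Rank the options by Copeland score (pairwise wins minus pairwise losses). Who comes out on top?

Beacon

Pairwise results:
  Harbor vs Citadel: Harbor wins 15–1.
  Harbor vs Apollo: Harbor wins 15–1.
  Harbor vs Beacon: Beacon wins 13–3.
  Citadel vs Apollo: Citadel wins 16–0.
  Citadel vs Beacon: Beacon wins 13–3.
  Apollo vs Beacon: Beacon wins 13–3.
Copeland scores (wins − losses):
  Harbor: 2 − 1 = 1
  Citadel: 1 − 2 = -1
  Apollo: 0 − 3 = -3
  Beacon: 3 − 0 = 3
Beacon has the best Copeland score.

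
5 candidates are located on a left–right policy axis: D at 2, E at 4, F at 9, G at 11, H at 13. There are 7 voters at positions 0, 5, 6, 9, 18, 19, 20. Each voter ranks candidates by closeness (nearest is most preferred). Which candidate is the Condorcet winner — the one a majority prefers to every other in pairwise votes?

With single-peaked preferences on a line, the Condorcet winner is the candidate closest to the median voter.
The median voter (position 9) is closest to F at 9.
Check: F vs D — voters closer to F: 5 of 7.

F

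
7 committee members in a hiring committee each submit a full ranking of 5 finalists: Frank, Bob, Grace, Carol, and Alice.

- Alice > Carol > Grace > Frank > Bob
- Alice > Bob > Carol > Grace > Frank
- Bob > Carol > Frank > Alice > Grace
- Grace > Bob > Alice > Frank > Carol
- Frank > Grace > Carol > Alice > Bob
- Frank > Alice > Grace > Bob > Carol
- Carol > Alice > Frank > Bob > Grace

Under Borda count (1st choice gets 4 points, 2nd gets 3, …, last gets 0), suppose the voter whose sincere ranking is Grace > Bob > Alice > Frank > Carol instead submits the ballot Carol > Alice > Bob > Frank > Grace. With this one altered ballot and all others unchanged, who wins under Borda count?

Borda totals with the altered ballot: Frank 14, Bob 11, Grace 8, Carol 18, Alice 19.
The winner is unchanged: still Alice.

Alice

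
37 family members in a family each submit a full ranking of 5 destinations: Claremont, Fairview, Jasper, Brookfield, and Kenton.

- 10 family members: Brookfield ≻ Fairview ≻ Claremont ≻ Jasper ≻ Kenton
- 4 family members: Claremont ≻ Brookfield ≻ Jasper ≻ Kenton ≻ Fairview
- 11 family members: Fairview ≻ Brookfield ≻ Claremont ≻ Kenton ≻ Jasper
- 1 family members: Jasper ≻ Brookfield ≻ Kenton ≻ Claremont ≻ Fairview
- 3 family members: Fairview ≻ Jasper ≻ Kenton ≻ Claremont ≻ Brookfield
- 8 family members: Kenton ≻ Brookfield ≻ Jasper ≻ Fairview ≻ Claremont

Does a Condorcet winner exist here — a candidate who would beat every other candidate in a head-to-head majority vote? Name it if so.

Brookfield

Head-to-head results (37 voters total):
Claremont vs Fairview: Fairview wins 32–5.
Claremont vs Jasper: Claremont wins 25–12.
Claremont vs Brookfield: Brookfield wins 30–7.
Claremont vs Kenton: Claremont wins 25–12.
Fairview vs Jasper: Fairview wins 24–13.
Fairview vs Brookfield: Brookfield wins 23–14.
Fairview vs Kenton: Fairview wins 24–13.
Jasper vs Brookfield: Brookfield wins 33–4.
Jasper vs Kenton: Kenton wins 19–18.
Brookfield vs Kenton: Brookfield wins 26–11.
Brookfield beats each rival — Claremont (30–7), Fairview (23–14), Jasper (33–4), Kenton (26–11) — so Brookfield is the Condorcet winner.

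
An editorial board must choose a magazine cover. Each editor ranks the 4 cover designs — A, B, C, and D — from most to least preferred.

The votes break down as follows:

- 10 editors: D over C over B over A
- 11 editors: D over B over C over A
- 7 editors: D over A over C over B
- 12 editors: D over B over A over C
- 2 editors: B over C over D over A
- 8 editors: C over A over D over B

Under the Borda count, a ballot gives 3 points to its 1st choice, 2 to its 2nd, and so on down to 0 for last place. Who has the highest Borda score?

D

Borda scores:
  A: 10·0 + 11·0 + 7·2 + 12·1 + 2·0 + 8·2 = 42
  B: 10·1 + 11·2 + 7·0 + 12·2 + 2·3 + 8·0 = 62
  C: 10·2 + 11·1 + 7·1 + 12·0 + 2·2 + 8·3 = 66
  D: 10·3 + 11·3 + 7·3 + 12·3 + 2·1 + 8·1 = 130
D has the highest total.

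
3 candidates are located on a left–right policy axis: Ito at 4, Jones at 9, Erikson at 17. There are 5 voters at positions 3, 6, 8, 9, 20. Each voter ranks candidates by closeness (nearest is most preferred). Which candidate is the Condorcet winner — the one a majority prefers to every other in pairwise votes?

With single-peaked preferences on a line, the Condorcet winner is the candidate closest to the median voter.
The median voter (position 8) is closest to Jones at 9.
Check: Jones vs Erikson — voters closer to Jones: 4 of 5.

Jones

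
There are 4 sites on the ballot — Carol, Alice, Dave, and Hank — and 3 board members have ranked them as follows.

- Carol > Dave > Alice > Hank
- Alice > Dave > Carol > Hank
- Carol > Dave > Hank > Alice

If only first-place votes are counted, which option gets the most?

Carol

First-place vote totals:
  Carol: 2
  Alice: 1
  Dave: 0
  Hank: 0
Carol has the most first-place votes.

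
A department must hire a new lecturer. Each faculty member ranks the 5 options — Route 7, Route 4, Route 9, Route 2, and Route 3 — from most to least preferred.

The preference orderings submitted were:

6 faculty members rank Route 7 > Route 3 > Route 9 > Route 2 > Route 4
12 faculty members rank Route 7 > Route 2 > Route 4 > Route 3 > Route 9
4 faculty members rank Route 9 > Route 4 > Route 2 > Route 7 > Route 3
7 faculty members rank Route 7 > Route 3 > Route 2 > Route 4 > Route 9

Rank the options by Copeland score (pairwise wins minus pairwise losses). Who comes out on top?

Route 7

Pairwise results:
  Route 7 vs Route 4: Route 7 wins 25–4.
  Route 7 vs Route 9: Route 7 wins 25–4.
  Route 7 vs Route 2: Route 7 wins 25–4.
  Route 7 vs Route 3: Route 7 wins 29–0.
  Route 4 vs Route 9: Route 4 wins 19–10.
  Route 4 vs Route 2: Route 2 wins 25–4.
  Route 4 vs Route 3: Route 4 wins 16–13.
  Route 9 vs Route 2: Route 2 wins 19–10.
  Route 9 vs Route 3: Route 3 wins 25–4.
  Route 2 vs Route 3: Route 2 wins 16–13.
Copeland scores (wins − losses):
  Route 7: 4 − 0 = 4
  Route 4: 2 − 2 = 0
  Route 9: 0 − 4 = -4
  Route 2: 3 − 1 = 2
  Route 3: 1 − 3 = -2
Route 7 has the best Copeland score.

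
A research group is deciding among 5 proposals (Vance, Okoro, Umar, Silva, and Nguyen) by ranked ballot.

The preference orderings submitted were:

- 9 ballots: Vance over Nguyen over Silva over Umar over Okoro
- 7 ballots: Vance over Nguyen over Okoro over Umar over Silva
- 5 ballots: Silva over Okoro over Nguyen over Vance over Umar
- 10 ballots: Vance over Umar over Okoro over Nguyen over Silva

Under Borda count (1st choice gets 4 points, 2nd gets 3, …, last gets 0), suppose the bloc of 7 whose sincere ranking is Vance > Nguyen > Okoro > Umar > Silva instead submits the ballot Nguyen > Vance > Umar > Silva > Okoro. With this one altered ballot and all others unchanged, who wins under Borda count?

Borda totals with the altered ballot: Vance 102, Okoro 35, Umar 53, Silva 45, Nguyen 75.
The winner is unchanged: still Vance.

Vance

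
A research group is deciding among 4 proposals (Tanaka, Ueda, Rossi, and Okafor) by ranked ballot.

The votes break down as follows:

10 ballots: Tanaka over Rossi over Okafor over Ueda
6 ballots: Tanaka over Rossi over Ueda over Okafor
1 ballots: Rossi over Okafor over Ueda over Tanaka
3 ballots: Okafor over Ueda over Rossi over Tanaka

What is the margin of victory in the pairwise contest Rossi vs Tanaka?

Ballots ranking Rossi above Tanaka: 1+3 = 4.
Ballots ranking Tanaka above Rossi: 10+6 = 16.
Tanaka wins 16–4, a margin of 12.

12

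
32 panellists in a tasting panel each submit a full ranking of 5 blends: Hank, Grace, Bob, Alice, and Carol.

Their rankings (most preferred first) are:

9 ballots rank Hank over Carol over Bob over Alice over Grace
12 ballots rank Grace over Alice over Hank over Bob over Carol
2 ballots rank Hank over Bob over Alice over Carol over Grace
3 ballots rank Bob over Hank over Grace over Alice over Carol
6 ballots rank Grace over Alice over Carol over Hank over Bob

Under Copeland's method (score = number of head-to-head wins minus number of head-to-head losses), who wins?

Pairwise results:
  Hank vs Grace: Grace wins 18–14.
  Hank vs Bob: Hank wins 29–3.
  Hank vs Alice: Alice wins 18–14.
  Hank vs Carol: Hank wins 26–6.
  Grace vs Bob: Grace wins 18–14.
  Grace vs Alice: Grace wins 21–11.
  Grace vs Carol: Grace wins 21–11.
  Bob vs Alice: Alice wins 18–14.
  Bob vs Carol: Bob wins 17–15.
  Alice vs Carol: Alice wins 23–9.
Copeland scores (wins − losses):
  Hank: 2 − 2 = 0
  Grace: 4 − 0 = 4
  Bob: 1 − 3 = -2
  Alice: 3 − 1 = 2
  Carol: 0 − 4 = -4
Grace has the best Copeland score.

Grace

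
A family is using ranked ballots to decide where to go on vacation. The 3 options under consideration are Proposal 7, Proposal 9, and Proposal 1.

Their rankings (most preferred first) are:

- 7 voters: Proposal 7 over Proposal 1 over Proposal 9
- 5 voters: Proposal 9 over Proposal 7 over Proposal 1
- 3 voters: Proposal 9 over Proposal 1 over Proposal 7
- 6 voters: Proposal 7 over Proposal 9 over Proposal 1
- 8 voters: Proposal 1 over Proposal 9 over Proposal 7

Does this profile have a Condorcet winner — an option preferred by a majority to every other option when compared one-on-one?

No

Head-to-head results (29 voters total):
Proposal 7 vs Proposal 9: Proposal 9 wins 16–13.
Proposal 7 vs Proposal 1: Proposal 7 wins 18–11.
Proposal 9 vs Proposal 1: Proposal 1 wins 15–14.
No candidate beats all others: Proposal 7 beats Proposal 1 beats Proposal 9 beats Proposal 7, a majority cycle.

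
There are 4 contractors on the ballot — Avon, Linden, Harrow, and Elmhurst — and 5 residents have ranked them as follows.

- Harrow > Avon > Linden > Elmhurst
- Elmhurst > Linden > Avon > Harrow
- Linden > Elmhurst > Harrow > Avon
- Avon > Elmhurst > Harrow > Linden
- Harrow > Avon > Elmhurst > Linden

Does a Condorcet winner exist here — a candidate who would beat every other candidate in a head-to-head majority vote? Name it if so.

None — there is no Condorcet winner

Head-to-head results (5 voters total):
Avon vs Linden: Avon wins 3–2.
Avon vs Harrow: Harrow wins 3–2.
Avon vs Elmhurst: Avon wins 3–2.
Linden vs Harrow: Harrow wins 3–2.
Linden vs Elmhurst: Elmhurst wins 3–2.
Harrow vs Elmhurst: Elmhurst wins 3–2.
No candidate beats all others: Avon beats Elmhurst beats Harrow beats Avon, a majority cycle.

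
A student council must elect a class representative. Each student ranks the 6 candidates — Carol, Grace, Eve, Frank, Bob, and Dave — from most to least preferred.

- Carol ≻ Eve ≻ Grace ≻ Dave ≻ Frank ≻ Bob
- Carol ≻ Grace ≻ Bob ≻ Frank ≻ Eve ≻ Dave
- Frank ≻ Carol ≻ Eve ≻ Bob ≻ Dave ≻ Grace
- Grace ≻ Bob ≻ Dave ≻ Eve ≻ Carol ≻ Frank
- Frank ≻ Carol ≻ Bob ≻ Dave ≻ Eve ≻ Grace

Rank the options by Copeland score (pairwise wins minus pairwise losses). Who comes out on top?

Carol

Pairwise results:
  Carol vs Grace: Carol wins 4–1.
  Carol vs Eve: Carol wins 4–1.
  Carol vs Frank: Carol wins 3–2.
  Carol vs Bob: Carol wins 4–1.
  Carol vs Dave: Carol wins 4–1.
  Grace vs Eve: Eve wins 3–2.
  Grace vs Frank: Grace wins 3–2.
  Grace vs Bob: Grace wins 3–2.
  Grace vs Dave: Grace wins 3–2.
  Eve vs Frank: Frank wins 3–2.
  Eve vs Bob: Bob wins 3–2.
  Eve vs Dave: Eve wins 3–2.
  Frank vs Bob: Frank wins 3–2.
  Frank vs Dave: Frank wins 3–2.
  Bob vs Dave: Bob wins 4–1.
Copeland scores (wins − losses):
  Carol: 5 − 0 = 5
  Grace: 3 − 2 = 1
  Eve: 2 − 3 = -1
  Frank: 3 − 2 = 1
  Bob: 2 − 3 = -1
  Dave: 0 − 5 = -5
Carol has the best Copeland score.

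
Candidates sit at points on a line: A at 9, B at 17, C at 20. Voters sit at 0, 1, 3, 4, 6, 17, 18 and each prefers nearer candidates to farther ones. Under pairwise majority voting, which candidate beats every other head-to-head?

With single-peaked preferences on a line, the Condorcet winner is the candidate closest to the median voter.
The median voter (position 4) is closest to A at 9.
Check: A vs B — voters closer to A: 5 of 7.

A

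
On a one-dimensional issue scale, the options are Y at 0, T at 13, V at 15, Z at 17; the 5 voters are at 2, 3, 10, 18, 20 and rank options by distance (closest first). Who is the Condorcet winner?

With single-peaked preferences on a line, the Condorcet winner is the candidate closest to the median voter.
The median voter (position 10) is closest to T at 13.
Check: T vs Y — voters closer to T: 3 of 5.

T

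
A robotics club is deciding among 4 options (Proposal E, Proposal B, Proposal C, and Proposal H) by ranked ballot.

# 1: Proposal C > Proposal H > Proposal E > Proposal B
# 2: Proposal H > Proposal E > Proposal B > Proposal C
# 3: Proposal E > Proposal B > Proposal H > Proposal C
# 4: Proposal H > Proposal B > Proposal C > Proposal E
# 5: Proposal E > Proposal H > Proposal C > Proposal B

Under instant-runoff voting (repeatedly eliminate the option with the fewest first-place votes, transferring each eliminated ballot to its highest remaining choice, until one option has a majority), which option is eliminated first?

Proposal B

Round 1: Proposal E 2, Proposal H 2, Proposal C 1, Proposal B 0. Proposal B has the fewest and is eliminated.
Round 2: Proposal E 2, Proposal H 2, Proposal C 1. Proposal C has the fewest and is eliminated.
Round 3: Proposal H 3, Proposal E 2. Proposal H has a majority.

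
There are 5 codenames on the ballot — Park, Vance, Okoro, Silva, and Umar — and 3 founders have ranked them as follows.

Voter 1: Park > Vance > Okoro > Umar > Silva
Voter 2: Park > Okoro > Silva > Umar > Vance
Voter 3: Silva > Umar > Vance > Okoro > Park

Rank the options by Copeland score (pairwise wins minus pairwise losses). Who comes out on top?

Park

Pairwise results:
  Park vs Vance: Park wins 2–1.
  Park vs Okoro: Park wins 2–1.
  Park vs Silva: Park wins 2–1.
  Park vs Umar: Park wins 2–1.
  Vance vs Okoro: Vance wins 2–1.
  Vance vs Silva: Silva wins 2–1.
  Vance vs Umar: Umar wins 2–1.
  Okoro vs Silva: Okoro wins 2–1.
  Okoro vs Umar: Okoro wins 2–1.
  Silva vs Umar: Silva wins 2–1.
Copeland scores (wins − losses):
  Park: 4 − 0 = 4
  Vance: 1 − 3 = -2
  Okoro: 2 − 2 = 0
  Silva: 2 − 2 = 0
  Umar: 1 − 3 = -2
Park has the best Copeland score.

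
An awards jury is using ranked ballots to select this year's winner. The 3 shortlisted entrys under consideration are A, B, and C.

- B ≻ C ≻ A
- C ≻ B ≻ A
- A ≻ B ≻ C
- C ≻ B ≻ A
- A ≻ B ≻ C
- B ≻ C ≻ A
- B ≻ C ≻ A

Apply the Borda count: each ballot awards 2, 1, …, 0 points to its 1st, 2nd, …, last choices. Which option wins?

B

Borda scores:
  A: 0 + 0 + 2 + 0 + 2 + 0 + 0 = 4
  B: 2 + 1 + 1 + 1 + 1 + 2 + 2 = 10
  C: 1 + 2 + 0 + 2 + 0 + 1 + 1 = 7
B has the highest total.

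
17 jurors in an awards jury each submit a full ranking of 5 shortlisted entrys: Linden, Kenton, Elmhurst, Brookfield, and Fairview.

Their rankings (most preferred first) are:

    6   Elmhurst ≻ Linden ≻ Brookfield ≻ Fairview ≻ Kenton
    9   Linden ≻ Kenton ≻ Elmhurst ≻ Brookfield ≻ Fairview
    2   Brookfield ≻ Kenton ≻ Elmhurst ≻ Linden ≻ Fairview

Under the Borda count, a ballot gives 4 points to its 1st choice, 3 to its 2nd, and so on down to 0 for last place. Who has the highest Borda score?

Linden

Borda scores:
  Linden: 6·3 + 9·4 + 2·1 = 56
  Kenton: 6·0 + 9·3 + 2·3 = 33
  Elmhurst: 6·4 + 9·2 + 2·2 = 46
  Brookfield: 6·2 + 9·1 + 2·4 = 29
  Fairview: 6·1 + 9·0 + 2·0 = 6
Linden has the highest total.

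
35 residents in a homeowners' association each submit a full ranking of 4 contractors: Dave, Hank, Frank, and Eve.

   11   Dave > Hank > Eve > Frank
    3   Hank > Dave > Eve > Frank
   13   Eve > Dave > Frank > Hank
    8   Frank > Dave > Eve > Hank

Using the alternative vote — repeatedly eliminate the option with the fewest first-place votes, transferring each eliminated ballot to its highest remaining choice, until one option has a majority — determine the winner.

Dave

Round 1: Eve 13, Dave 11, Frank 8, Hank 3. Hank has the fewest and is eliminated.
Round 2: Dave 14, Eve 13, Frank 8. Frank has the fewest and is eliminated.
Round 3: Dave 22, Eve 13. Dave has a majority.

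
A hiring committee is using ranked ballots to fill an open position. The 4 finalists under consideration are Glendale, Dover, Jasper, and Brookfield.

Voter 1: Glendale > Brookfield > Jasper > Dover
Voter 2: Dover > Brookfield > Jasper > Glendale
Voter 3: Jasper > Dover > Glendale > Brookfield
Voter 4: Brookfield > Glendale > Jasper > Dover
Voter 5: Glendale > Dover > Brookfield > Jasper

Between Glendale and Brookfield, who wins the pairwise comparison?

Glendale

Ballots ranking Glendale above Brookfield: 3.
Ballots ranking Brookfield above Glendale: 2.
Glendale wins the head-to-head, 3–2.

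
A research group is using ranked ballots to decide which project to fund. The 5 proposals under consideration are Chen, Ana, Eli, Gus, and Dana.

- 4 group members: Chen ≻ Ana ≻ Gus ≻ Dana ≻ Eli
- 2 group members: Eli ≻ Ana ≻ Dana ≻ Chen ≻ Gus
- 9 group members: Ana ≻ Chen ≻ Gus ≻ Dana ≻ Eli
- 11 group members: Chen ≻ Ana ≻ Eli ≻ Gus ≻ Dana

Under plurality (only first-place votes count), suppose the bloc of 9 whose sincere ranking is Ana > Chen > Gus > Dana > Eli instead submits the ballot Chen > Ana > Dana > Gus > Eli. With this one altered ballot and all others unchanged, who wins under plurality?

Chen

First-place totals with the altered ballot: Chen 24, Ana 0, Eli 2, Gus 0, Dana 0.
The winner is unchanged: still Chen.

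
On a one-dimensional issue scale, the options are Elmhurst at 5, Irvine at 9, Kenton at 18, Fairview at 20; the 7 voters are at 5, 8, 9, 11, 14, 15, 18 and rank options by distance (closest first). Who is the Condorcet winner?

Irvine

With single-peaked preferences on a line, the Condorcet winner is the candidate closest to the median voter.
The median voter (position 11) is closest to Irvine at 9.
Check: Irvine vs Fairview — voters closer to Irvine: 5 of 7.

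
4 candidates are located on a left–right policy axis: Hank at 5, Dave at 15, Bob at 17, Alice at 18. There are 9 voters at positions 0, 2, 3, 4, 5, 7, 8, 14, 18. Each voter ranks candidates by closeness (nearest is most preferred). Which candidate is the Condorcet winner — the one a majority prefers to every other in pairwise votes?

Hank

With single-peaked preferences on a line, the Condorcet winner is the candidate closest to the median voter.
The median voter (position 5) is closest to Hank at 5.
Check: Hank vs Bob — voters closer to Hank: 7 of 9.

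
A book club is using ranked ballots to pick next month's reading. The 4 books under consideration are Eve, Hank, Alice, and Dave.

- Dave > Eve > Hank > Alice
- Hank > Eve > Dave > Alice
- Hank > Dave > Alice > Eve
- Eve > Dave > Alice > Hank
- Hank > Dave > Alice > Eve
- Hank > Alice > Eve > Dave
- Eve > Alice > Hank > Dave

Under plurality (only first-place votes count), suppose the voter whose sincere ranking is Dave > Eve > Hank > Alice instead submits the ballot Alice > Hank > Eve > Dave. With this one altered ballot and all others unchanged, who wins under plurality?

First-place totals with the altered ballot: Eve 2, Hank 4, Alice 1, Dave 0.
The winner is unchanged: still Hank.

Hank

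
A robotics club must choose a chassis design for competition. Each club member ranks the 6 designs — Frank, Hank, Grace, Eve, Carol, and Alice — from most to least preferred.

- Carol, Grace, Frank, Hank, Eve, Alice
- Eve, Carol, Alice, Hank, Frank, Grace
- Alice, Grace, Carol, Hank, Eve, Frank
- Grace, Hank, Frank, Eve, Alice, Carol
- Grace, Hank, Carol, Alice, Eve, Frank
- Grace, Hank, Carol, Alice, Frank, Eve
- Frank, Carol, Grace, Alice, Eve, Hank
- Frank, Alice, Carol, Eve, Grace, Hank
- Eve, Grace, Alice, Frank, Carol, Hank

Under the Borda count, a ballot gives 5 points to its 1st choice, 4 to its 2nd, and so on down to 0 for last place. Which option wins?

Grace

Borda scores:
  Frank: 3 + 1 + 0 + 3 + 0 + 1 + 5 + 5 + 2 = 20
  Hank: 2 + 2 + 2 + 4 + 4 + 4 + 0 + 0 + 0 = 18
  Grace: 4 + 0 + 4 + 5 + 5 + 5 + 3 + 1 + 4 = 31
  Eve: 1 + 5 + 1 + 2 + 1 + 0 + 1 + 2 + 5 = 18
  Carol: 5 + 4 + 3 + 0 + 3 + 3 + 4 + 3 + 1 = 26
  Alice: 0 + 3 + 5 + 1 + 2 + 2 + 2 + 4 + 3 = 22
Grace has the highest total.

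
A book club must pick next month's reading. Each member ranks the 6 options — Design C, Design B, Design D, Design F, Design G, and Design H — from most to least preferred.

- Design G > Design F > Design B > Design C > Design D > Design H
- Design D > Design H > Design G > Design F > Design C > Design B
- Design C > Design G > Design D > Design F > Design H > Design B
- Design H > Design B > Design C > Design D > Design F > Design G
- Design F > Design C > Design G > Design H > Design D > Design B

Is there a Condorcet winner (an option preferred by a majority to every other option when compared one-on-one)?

Head-to-head results (5 voters total):
Design C vs Design B: Design C wins 3–2.
Design C vs Design D: Design C wins 4–1.
Design C vs Design F: Design F wins 3–2.
Design C vs Design G: Design C wins 3–2.
Design C vs Design H: Design C wins 3–2.
Design B vs Design D: Design D wins 3–2.
Design B vs Design F: Design F wins 4–1.
Design B vs Design G: Design G wins 4–1.
Design B vs Design H: Design H wins 4–1.
Design D vs Design F: Design D wins 3–2.
Design D vs Design G: Design G wins 3–2.
Design D vs Design H: Design D wins 3–2.
Design F vs Design G: Design G wins 3–2.
Design F vs Design H: Design F wins 3–2.
Design G vs Design H: Design G wins 3–2.
No candidate beats all others: Design C beats Design D beats Design F beats Design C, a majority cycle.

No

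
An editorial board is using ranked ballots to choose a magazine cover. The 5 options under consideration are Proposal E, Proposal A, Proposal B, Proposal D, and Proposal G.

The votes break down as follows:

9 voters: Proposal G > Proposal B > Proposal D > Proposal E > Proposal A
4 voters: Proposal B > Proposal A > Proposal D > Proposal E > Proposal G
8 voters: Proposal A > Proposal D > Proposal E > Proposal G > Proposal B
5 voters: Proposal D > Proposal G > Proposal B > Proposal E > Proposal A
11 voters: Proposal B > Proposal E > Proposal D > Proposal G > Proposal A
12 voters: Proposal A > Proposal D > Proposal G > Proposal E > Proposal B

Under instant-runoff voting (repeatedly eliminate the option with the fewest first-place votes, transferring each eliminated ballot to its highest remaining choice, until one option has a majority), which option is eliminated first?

Round 1: Proposal A 20, Proposal B 15, Proposal G 9, Proposal D 5, Proposal E 0. Proposal E has the fewest and is eliminated.
Round 2: Proposal A 20, Proposal B 15, Proposal G 9, Proposal D 5. Proposal D has the fewest and is eliminated.
Round 3: Proposal A 20, Proposal B 15, Proposal G 14. Proposal G has the fewest and is eliminated.
Round 4: Proposal B 29, Proposal A 20. Proposal B has a majority.

Proposal E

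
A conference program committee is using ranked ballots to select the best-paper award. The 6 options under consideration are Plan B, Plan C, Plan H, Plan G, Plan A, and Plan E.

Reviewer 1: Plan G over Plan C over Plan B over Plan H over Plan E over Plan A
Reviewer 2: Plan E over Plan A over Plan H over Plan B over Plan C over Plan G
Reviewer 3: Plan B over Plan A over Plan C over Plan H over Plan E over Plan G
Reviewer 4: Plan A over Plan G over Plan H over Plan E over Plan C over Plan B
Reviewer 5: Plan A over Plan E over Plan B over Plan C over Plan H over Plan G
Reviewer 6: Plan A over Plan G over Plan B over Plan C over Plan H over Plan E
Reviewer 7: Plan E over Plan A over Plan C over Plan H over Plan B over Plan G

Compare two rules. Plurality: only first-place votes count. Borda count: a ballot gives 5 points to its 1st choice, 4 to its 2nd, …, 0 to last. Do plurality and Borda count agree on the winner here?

Plurality first-place counts: Plan B 1, Plan C 0, Plan H 0, Plan G 1, Plan A 3, Plan E 2 → Plan A.
Borda totals: Plan B 17, Plan C 16, Plan H 14, Plan G 13, Plan A 27, Plan E 18 → Plan A.
The two rules agree on Plan A.

Yes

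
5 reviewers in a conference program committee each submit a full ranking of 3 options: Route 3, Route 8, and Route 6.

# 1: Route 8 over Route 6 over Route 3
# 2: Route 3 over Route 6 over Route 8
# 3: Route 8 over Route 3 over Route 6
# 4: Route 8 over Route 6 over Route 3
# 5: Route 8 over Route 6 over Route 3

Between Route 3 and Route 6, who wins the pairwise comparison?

Route 6

Ballots ranking Route 3 above Route 6: 2.
Ballots ranking Route 6 above Route 3: 3.
Route 6 wins the head-to-head, 3–2.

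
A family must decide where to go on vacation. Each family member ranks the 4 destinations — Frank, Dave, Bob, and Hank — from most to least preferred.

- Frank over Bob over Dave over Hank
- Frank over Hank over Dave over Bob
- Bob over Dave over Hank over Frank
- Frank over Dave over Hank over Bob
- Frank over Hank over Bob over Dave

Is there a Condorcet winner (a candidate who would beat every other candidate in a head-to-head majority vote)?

Yes

Head-to-head results (5 voters total):
Frank vs Dave: Frank wins 4–1.
Frank vs Bob: Frank wins 4–1.
Frank vs Hank: Frank wins 4–1.
Dave vs Bob: Bob wins 3–2.
Dave vs Hank: Dave wins 3–2.
Bob vs Hank: Hank wins 3–2.
Frank beats each rival — Dave (4–1), Bob (4–1), Hank (4–1) — so Frank is the Condorcet winner.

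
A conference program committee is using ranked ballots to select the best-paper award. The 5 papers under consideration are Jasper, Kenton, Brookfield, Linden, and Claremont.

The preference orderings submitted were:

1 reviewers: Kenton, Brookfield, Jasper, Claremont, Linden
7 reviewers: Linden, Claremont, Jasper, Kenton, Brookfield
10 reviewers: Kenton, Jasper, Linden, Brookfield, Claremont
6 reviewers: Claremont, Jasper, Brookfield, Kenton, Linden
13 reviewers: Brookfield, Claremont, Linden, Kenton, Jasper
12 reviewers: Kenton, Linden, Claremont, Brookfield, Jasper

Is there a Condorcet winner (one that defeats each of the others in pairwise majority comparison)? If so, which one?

Head-to-head results (49 voters total):
Jasper vs Kenton: Kenton wins 36–13.
Jasper vs Brookfield: Brookfield wins 26–23.
Jasper vs Linden: Linden wins 32–17.
Jasper vs Claremont: Claremont wins 38–11.
Kenton vs Brookfield: Kenton wins 30–19.
Kenton vs Linden: Kenton wins 29–20.
Kenton vs Claremont: Claremont wins 26–23.
Brookfield vs Linden: Linden wins 29–20.
Brookfield vs Claremont: Claremont wins 25–24.
Linden vs Claremont: Linden wins 29–20.
No candidate beats all others: Kenton beats Linden beats Claremont beats Kenton, a majority cycle.

There is no Condorcet winner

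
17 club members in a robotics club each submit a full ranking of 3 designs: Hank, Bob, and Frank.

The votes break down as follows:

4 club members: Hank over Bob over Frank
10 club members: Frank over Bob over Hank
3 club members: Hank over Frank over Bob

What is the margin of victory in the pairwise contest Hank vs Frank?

Ballots ranking Hank above Frank: 4+3 = 7.
Ballots ranking Frank above Hank: 10.
Frank wins 10–7, a margin of 3.

3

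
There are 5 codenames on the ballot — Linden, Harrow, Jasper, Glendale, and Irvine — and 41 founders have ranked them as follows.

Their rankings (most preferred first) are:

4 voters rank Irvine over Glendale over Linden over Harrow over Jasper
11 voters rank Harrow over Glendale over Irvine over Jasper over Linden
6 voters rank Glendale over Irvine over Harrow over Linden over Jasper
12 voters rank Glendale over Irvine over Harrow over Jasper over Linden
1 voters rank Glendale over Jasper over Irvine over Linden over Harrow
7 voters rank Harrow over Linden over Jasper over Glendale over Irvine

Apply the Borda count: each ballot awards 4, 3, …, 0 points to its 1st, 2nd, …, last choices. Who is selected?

Glendale

Borda scores:
  Linden: 4·2 + 11·0 + 6·1 + 12·0 + 1 + 7·3 = 36
  Harrow: 4·1 + 11·4 + 6·2 + 12·2 + 0 + 7·4 = 112
  Jasper: 4·0 + 11·1 + 6·0 + 12·1 + 3 + 7·2 = 40
  Glendale: 4·3 + 11·3 + 6·4 + 12·4 + 4 + 7·1 = 128
  Irvine: 4·4 + 11·2 + 6·3 + 12·3 + 2 + 7·0 = 94
Glendale has the highest total.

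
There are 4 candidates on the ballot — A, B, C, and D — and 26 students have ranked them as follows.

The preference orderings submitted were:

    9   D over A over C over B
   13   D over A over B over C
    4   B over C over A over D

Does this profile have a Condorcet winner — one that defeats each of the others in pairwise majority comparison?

Head-to-head results (26 voters total):
A vs B: A wins 22–4.
A vs C: A wins 22–4.
A vs D: D wins 22–4.
B vs C: B wins 17–9.
B vs D: D wins 22–4.
C vs D: D wins 22–4.
D beats each rival — A (22–4), B (22–4), C (22–4) — so D is the Condorcet winner.

Yes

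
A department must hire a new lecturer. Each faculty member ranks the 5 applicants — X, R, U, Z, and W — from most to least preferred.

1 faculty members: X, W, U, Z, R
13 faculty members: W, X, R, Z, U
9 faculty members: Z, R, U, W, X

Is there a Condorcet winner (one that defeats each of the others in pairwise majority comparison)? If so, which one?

Head-to-head results (23 voters total):
X vs R: X wins 14–9.
X vs U: X wins 14–9.
X vs Z: X wins 14–9.
X vs W: W wins 22–1.
R vs U: R wins 22–1.
R vs Z: R wins 13–10.
R vs W: W wins 14–9.
U vs Z: Z wins 22–1.
U vs W: W wins 14–9.
Z vs W: W wins 14–9.
W beats each rival — X (22–1), R (14–9), U (14–9), Z (14–9) — so W is the Condorcet winner.

W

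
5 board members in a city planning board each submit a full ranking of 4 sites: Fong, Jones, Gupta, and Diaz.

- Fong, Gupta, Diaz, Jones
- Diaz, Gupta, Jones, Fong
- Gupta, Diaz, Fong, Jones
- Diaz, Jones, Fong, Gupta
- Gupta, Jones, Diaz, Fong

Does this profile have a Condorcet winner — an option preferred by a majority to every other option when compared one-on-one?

Head-to-head results (5 voters total):
Fong vs Jones: Jones wins 3–2.
Fong vs Gupta: Gupta wins 3–2.
Fong vs Diaz: Diaz wins 4–1.
Jones vs Gupta: Gupta wins 4–1.
Jones vs Diaz: Diaz wins 4–1.
Gupta vs Diaz: Gupta wins 3–2.
Gupta beats each rival — Fong (3–2), Jones (4–1), Diaz (3–2) — so Gupta is the Condorcet winner.

Yes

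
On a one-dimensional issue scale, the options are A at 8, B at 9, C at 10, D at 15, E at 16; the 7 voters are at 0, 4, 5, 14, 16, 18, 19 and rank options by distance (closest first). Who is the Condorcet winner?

With single-peaked preferences on a line, the Condorcet winner is the candidate closest to the median voter.
The median voter (position 14) is closest to D at 15.
Check: D vs C — voters closer to D: 4 of 7.

D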